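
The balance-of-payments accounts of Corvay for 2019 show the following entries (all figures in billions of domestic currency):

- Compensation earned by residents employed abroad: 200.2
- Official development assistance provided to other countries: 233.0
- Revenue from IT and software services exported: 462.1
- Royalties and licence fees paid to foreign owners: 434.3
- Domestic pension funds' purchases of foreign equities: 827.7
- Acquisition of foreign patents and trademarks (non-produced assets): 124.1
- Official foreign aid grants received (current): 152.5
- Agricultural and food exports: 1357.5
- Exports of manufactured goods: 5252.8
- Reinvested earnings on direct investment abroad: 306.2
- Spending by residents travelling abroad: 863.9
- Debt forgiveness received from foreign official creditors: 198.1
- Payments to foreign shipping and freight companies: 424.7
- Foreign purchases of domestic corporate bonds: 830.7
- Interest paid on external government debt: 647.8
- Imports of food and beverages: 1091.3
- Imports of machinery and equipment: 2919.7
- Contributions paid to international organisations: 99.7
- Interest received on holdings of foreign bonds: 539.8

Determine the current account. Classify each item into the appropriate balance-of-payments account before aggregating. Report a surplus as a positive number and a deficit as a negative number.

Goods: 1357.5 - 1091.3 + 5252.8 - 2919.7 = 2599.3
Services: -434.3 - 863.9 + 462.1 - 424.7 = -1260.8
Primary income: -647.8 + 306.2 + 200.2 + 539.8 = 398.4
Secondary income: 152.5 - 99.7 - 233.0 = -180.2
Current account = 2599.3 + (-1260.8) + 398.4 + (-180.2) = 1556.7
(Excluded from the current account — financial account: domestic pension funds' purchases of foreign equities 827.7, foreign purchases of domestic corporate bonds 830.7; capital account: acquisition of foreign patents and trademarks (non-produced assets) 124.1, debt forgiveness received from foreign official creditors 198.1.)

1556.7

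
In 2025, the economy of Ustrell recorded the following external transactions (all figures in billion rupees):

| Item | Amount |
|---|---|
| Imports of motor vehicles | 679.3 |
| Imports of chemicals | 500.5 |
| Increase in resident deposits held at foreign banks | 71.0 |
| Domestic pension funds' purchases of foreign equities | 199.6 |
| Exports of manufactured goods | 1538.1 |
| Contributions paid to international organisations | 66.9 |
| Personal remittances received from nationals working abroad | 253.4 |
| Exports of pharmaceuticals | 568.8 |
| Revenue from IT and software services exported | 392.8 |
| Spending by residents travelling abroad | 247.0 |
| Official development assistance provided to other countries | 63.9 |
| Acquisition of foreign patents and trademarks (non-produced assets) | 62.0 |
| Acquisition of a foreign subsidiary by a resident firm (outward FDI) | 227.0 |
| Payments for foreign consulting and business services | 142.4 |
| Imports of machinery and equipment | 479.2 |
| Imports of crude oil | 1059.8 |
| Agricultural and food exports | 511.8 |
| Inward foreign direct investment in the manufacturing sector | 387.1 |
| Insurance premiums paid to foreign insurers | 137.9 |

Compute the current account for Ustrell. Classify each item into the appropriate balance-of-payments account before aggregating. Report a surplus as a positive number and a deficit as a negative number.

Goods: -500.5 + 1538.1 - 1059.8 + 568.8 + 511.8 - 679.3 - 479.2 = -100.1
Services: -142.4 - 137.9 - 247.0 + 392.8 = -134.5
Secondary income: 253.4 - 66.9 - 63.9 = 122.6
Current account = (-100.1) + (-134.5) + 122.6 = -112.0
(Excluded from the current account — financial account: increase in resident deposits held at foreign banks 71.0, domestic pension funds' purchases of foreign equities 199.6, acquisition of a foreign subsidiary by a resident firm (outward FDI) 227.0, inward foreign direct investment in the manufacturing sector 387.1; capital account: acquisition of foreign patents and trademarks (non-produced assets) 62.0.)

-112.0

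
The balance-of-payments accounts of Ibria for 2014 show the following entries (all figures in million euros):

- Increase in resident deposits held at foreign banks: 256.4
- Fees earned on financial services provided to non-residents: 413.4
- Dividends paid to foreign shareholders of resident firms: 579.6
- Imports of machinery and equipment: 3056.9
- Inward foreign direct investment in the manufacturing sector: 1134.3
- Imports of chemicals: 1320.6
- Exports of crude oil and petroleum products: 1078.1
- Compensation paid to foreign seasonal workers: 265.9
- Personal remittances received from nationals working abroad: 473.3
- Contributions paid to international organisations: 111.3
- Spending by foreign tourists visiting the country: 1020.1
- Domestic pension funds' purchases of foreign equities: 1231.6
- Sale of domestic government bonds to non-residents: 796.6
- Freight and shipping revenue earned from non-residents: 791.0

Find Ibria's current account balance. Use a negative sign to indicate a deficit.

-1558.4

Goods: -3056.9 + 1078.1 - 1320.6 = -3299.4
Services: 413.4 + 1020.1 + 791.0 = 2224.5
Primary income: -265.9 - 579.6 = -845.5
Secondary income: -111.3 + 473.3 = 362.0
Current account = (-3299.4) + 2224.5 + (-845.5) + 362.0 = -1558.4
(Excluded from the current account — financial account: increase in resident deposits held at foreign banks 256.4, inward foreign direct investment in the manufacturing sector 1134.3, domestic pension funds' purchases of foreign equities 1231.6, sale of domestic government bonds to non-residents 796.6.)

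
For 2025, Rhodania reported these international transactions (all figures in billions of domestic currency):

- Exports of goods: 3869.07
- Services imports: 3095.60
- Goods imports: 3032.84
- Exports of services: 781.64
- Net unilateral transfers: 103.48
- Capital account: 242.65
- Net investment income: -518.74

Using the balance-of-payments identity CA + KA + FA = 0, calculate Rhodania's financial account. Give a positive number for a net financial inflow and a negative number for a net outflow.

Goods balance = 3869.07 - 3032.84 = 836.23
Services balance = 781.64 - 3095.60 = -2313.96
Trade balance (goods + services) = 836.23 + (-2313.96) = -1477.73
Net primary income = -518.74
Net secondary income = 103.48
Current account = -1477.73 + (-518.74) + 103.48 = -1892.99
Financial account = -(-1892.99 + 242.65) = 1650.34

1650.34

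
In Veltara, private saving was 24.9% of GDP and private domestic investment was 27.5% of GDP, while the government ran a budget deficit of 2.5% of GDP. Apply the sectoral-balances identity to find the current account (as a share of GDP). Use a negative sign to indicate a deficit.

By the sectoral-balances identity, CA = (S_private - I) + (T - G).
Private balance = 24.9 - 27.5 = -2.6
Government balance (T - G) = -2.5
CA = -2.6 + (-2.5) = -5.1

-5.1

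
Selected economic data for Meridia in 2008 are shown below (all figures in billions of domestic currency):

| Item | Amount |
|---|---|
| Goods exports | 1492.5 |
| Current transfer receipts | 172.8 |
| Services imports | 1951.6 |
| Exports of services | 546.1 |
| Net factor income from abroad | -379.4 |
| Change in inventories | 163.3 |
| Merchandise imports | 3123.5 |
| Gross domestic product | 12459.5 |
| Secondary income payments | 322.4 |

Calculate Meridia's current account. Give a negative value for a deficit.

Goods balance = 1492.5 - 3123.5 = -1631.0
Services balance = 546.1 - 1951.6 = -1405.5
Trade balance (goods + services) = -1631.0 + (-1405.5) = -3036.5
Net primary income = -379.4
Net secondary income = 172.8 - 322.4 = -149.6
Current account = -3036.5 + (-379.4) + (-149.6) = -3565.5

-3565.5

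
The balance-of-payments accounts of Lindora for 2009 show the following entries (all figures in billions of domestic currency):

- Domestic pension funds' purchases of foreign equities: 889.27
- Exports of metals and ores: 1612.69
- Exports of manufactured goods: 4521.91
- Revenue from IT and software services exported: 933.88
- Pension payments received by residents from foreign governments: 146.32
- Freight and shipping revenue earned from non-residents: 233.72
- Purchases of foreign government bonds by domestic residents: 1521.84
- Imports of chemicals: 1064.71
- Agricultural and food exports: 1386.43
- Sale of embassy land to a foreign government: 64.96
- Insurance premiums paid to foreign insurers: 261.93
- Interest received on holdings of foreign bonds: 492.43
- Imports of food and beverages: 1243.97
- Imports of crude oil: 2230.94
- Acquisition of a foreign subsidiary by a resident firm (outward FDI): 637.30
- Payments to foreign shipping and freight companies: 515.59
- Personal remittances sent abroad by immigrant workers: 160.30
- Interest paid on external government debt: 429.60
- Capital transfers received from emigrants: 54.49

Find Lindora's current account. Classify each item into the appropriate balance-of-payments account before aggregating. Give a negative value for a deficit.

Goods: -1243.97 - 1064.71 - 2230.94 + 1386.43 + 4521.91 + 1612.69 = 2981.41
Services: 933.88 - 261.93 + 233.72 - 515.59 = 390.08
Primary income: -429.60 + 492.43 = 62.83
Secondary income: -160.30 + 146.32 = -13.98
Current account = 2981.41 + 390.08 + 62.83 + (-13.98) = 3420.34
(Excluded from the current account — financial account: domestic pension funds' purchases of foreign equities 889.27, purchases of foreign government bonds by domestic residents 1521.84, acquisition of a foreign subsidiary by a resident firm (outward FDI) 637.30; capital account: sale of embassy land to a foreign government 64.96, capital transfers received from emigrants 54.49.)

3420.34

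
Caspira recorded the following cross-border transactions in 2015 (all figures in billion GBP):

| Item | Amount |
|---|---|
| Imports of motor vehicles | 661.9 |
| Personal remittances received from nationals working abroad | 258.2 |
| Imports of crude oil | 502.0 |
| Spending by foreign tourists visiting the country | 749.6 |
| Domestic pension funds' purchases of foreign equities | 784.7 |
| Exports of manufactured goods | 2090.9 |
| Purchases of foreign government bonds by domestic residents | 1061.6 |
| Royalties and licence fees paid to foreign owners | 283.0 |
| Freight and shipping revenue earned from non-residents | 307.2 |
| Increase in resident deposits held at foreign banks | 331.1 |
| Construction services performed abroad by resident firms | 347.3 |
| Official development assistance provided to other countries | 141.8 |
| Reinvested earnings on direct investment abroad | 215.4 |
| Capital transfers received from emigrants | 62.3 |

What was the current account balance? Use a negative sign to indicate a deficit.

2379.9

Goods: -661.9 + 2090.9 - 502.0 = 927.0
Services: -283.0 + 347.3 + 749.6 + 307.2 = 1121.1
Primary income: 215.4
Secondary income: 258.2 - 141.8 = 116.4
Current account = 927.0 + 1121.1 + 215.4 + 116.4 = 2379.9
(Excluded from the current account — financial account: domestic pension funds' purchases of foreign equities 784.7, purchases of foreign government bonds by domestic residents 1061.6, increase in resident deposits held at foreign banks 331.1; capital account: capital transfers received from emigrants 62.3.)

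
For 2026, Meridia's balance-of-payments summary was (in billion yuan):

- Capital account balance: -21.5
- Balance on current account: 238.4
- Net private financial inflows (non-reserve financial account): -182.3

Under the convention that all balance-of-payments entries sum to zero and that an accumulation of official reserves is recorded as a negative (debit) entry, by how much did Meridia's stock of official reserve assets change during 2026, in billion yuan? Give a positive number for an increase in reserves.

34.6

Official reserve transactions balance = -(238.4 + (-21.5) + (-182.3)) = -34.6
An accumulation of reserves is recorded as a debit (negative entry), so the change in the stock of reserves is the negative of that balance.
Change in official reserves = -(-34.6) = 34.6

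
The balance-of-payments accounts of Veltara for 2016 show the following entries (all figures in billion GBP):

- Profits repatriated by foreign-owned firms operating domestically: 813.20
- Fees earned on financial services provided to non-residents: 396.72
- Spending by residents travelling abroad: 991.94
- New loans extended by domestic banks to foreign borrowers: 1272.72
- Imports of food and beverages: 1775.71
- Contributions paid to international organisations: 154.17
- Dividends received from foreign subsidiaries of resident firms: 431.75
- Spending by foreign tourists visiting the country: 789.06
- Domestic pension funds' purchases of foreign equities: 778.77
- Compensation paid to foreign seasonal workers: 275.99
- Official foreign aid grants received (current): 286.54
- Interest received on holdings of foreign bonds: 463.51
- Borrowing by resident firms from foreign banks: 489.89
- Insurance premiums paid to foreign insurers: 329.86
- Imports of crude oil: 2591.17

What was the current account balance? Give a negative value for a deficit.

Goods: -2591.17 - 1775.71 = -4366.88
Services: -991.94 + 396.72 + 789.06 - 329.86 = -136.02
Primary income: -275.99 + 431.75 + 463.51 - 813.20 = -193.93
Secondary income: -154.17 + 286.54 = 132.37
Current account = (-4366.88) + (-136.02) + (-193.93) + 132.37 = -4564.46
(Excluded from the current account — financial account: new loans extended by domestic banks to foreign borrowers 1272.72, domestic pension funds' purchases of foreign equities 778.77, borrowing by resident firms from foreign banks 489.89.)

-4564.46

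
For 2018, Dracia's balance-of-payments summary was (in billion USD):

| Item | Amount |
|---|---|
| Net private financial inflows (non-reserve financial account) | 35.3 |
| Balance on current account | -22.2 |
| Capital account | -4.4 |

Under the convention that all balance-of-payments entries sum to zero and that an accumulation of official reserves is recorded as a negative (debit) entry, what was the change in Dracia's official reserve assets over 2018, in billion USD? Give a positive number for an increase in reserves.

Official reserve transactions balance = -((-22.2) + (-4.4) + 35.3) = -8.7
An accumulation of reserves is recorded as a debit (negative entry), so the change in the stock of reserves is the negative of that balance.
Change in official reserves = -(-8.7) = 8.7

8.7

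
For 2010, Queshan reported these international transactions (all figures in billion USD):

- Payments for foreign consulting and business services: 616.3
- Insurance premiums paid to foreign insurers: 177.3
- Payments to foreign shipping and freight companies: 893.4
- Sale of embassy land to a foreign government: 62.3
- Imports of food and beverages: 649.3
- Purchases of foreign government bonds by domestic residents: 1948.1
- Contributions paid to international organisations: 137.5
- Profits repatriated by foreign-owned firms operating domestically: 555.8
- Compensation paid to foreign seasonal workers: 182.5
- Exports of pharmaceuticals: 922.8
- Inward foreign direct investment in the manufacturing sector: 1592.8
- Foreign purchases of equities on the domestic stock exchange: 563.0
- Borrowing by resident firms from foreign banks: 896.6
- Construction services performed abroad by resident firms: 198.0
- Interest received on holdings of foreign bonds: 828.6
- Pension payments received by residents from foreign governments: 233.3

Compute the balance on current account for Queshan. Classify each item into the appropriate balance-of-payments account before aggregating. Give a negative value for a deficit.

-1029.4

Goods: -649.3 + 922.8 = 273.5
Services: -177.3 - 616.3 + 198.0 - 893.4 = -1489.0
Primary income: -555.8 - 182.5 + 828.6 = 90.3
Secondary income: 233.3 - 137.5 = 95.8
Current account = 273.5 + (-1489.0) + 90.3 + 95.8 = -1029.4
(Excluded from the current account — capital account: sale of embassy land to a foreign government 62.3; financial account: purchases of foreign government bonds by domestic residents 1948.1, inward foreign direct investment in the manufacturing sector 1592.8, foreign purchases of equities on the domestic stock exchange 563.0, borrowing by resident firms from foreign banks 896.6.)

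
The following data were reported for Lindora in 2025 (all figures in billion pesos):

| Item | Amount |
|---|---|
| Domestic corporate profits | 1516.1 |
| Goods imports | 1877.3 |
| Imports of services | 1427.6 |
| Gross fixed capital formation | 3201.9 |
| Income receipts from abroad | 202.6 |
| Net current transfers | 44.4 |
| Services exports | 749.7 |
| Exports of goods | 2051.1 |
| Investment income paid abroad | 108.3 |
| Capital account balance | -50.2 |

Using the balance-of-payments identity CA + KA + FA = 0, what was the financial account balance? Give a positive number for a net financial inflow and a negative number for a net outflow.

415.6

Goods balance = 2051.1 - 1877.3 = 173.8
Services balance = 749.7 - 1427.6 = -677.9
Trade balance (goods + services) = 173.8 + (-677.9) = -504.1
Net primary income = 202.6 - 108.3 = 94.3
Net secondary income = 44.4
Current account = -504.1 + 94.3 + 44.4 = -365.4
Financial account = -(-365.4 + (-50.2)) = 415.6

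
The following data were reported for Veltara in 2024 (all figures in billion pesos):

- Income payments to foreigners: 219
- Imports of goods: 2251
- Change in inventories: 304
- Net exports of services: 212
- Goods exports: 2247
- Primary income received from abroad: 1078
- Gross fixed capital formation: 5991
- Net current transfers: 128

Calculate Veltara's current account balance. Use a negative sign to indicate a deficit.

1195

Goods balance = 2247 - 2251 = -4
Services balance = 212
Trade balance (goods + services) = -4 + 212 = 208
Net primary income = 1078 - 219 = 859
Net secondary income = 128
Current account = 208 + 859 + 128 = 1195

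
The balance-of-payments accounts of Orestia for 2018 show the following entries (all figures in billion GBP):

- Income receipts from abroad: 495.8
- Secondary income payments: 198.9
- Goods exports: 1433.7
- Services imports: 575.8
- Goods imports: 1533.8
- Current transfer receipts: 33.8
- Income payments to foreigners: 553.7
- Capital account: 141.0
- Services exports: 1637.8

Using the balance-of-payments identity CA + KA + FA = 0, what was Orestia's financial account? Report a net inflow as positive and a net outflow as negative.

Goods balance = 1433.7 - 1533.8 = -100.1
Services balance = 1637.8 - 575.8 = 1062.0
Trade balance (goods + services) = -100.1 + 1062.0 = 961.9
Net primary income = 495.8 - 553.7 = -57.9
Net secondary income = 33.8 - 198.9 = -165.1
Current account = 961.9 + (-57.9) + (-165.1) = 738.9
Financial account = -(738.9 + 141.0) = -879.9

-879.9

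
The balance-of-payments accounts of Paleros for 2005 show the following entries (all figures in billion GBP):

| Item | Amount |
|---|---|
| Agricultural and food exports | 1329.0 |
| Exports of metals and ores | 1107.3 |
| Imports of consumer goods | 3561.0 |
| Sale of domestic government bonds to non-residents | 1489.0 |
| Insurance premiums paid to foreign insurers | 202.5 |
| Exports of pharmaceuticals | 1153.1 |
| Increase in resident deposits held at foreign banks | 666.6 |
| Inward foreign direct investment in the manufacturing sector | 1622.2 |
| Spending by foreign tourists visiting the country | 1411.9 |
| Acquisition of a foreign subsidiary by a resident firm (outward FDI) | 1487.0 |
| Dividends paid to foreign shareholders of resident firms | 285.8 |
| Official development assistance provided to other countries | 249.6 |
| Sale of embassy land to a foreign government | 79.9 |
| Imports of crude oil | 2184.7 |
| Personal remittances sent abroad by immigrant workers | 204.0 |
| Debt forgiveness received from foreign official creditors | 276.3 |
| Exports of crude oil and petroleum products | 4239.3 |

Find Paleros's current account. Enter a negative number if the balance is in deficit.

2553.0

Goods: 1329.0 + 4239.3 + 1153.1 + 1107.3 - 3561.0 - 2184.7 = 2083.0
Services: -202.5 + 1411.9 = 1209.4
Primary income: -285.8
Secondary income: -249.6 - 204.0 = -453.6
Current account = 2083.0 + 1209.4 + (-285.8) + (-453.6) = 2553.0
(Excluded from the current account — financial account: sale of domestic government bonds to non-residents 1489.0, increase in resident deposits held at foreign banks 666.6, inward foreign direct investment in the manufacturing sector 1622.2, acquisition of a foreign subsidiary by a resident firm (outward FDI) 1487.0; capital account: sale of embassy land to a foreign government 79.9, debt forgiveness received from foreign official creditors 276.3.)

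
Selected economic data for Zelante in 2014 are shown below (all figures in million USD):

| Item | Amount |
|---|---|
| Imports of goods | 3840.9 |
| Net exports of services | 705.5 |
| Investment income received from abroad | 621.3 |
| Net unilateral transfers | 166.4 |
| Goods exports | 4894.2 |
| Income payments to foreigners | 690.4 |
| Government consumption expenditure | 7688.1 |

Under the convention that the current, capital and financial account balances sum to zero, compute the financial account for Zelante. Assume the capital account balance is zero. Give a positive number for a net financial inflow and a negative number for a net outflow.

Goods balance = 4894.2 - 3840.9 = 1053.3
Services balance = 705.5
Trade balance (goods + services) = 1053.3 + 705.5 = 1758.8
Net primary income = 621.3 - 690.4 = -69.1
Net secondary income = 166.4
Current account = 1758.8 + (-69.1) + 166.4 = 1856.1
Financial account = -(1856.1) = -1856.1

-1856.1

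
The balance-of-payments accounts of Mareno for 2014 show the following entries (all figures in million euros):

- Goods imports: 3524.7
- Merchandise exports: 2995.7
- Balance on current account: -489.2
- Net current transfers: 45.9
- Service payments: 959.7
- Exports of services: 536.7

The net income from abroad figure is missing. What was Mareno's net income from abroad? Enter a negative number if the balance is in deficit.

416.9

Current account = goods balance + services balance + net primary income + net secondary income
Sum of the known components = -906.1
Net income from abroad = CA - (known components) = -489.2 - (-906.1) = 416.9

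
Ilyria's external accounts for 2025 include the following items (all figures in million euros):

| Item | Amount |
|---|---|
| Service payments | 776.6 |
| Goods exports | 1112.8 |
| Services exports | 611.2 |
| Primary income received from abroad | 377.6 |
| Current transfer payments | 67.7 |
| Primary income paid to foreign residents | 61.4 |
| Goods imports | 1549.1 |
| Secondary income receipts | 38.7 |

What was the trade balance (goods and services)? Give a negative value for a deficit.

-601.7

Goods balance = 1112.8 - 1549.1 = -436.3
Services balance = 611.2 - 776.6 = -165.4
Trade balance (goods + services) = -436.3 + (-165.4) = -601.7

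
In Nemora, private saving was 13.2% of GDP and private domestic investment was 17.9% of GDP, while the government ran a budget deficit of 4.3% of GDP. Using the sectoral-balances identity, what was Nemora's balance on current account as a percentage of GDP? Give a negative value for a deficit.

By the sectoral-balances identity, CA = (S_private - I) + (T - G).
Private balance = 13.2 - 17.9 = -4.7
Government balance (T - G) = -4.3
CA = -4.7 + (-4.3) = -9.0

-9.0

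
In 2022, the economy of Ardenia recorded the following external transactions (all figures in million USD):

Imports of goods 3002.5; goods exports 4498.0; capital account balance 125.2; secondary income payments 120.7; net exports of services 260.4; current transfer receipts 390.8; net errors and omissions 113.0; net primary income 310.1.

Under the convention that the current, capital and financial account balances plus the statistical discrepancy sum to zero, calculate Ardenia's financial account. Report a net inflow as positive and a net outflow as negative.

Goods balance = 4498.0 - 3002.5 = 1495.5
Services balance = 260.4
Trade balance (goods + services) = 1495.5 + 260.4 = 1755.9
Net primary income = 310.1
Net secondary income = 390.8 - 120.7 = 270.1
Current account = 1755.9 + 310.1 + 270.1 = 2336.1
Financial account = -(2336.1 + 125.2 + 113.0) = -2574.3

-2574.3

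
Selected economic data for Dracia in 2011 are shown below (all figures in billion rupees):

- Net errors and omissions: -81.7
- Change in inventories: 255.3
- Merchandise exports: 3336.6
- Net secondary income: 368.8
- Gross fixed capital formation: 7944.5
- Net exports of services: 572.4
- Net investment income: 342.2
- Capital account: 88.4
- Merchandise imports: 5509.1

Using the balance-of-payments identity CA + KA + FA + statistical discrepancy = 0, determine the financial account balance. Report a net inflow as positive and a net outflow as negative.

Goods balance = 3336.6 - 5509.1 = -2172.5
Services balance = 572.4
Trade balance (goods + services) = -2172.5 + 572.4 = -1600.1
Net primary income = 342.2
Net secondary income = 368.8
Current account = -1600.1 + 342.2 + 368.8 = -889.1
Financial account = -(-889.1 + 88.4 + (-81.7)) = 882.4

882.4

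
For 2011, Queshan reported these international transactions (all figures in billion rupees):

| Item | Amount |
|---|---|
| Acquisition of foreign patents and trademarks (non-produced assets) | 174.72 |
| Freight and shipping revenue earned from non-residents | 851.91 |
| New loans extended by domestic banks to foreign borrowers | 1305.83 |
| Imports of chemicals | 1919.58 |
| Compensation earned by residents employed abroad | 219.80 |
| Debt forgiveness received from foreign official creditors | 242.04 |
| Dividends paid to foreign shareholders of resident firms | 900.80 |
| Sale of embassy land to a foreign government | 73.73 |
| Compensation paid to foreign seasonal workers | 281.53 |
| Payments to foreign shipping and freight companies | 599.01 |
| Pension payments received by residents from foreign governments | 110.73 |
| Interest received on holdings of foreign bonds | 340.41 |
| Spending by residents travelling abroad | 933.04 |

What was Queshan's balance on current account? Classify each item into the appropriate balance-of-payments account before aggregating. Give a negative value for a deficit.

Goods: -1919.58
Services: -599.01 - 933.04 + 851.91 = -680.14
Primary income: 340.41 - 281.53 - 900.80 + 219.80 = -622.12
Secondary income: 110.73
Current account = (-1919.58) + (-680.14) + (-622.12) + 110.73 = -3111.11
(Excluded from the current account — capital account: acquisition of foreign patents and trademarks (non-produced assets) 174.72, debt forgiveness received from foreign official creditors 242.04, sale of embassy land to a foreign government 73.73; financial account: new loans extended by domestic banks to foreign borrowers 1305.83.)

-3111.11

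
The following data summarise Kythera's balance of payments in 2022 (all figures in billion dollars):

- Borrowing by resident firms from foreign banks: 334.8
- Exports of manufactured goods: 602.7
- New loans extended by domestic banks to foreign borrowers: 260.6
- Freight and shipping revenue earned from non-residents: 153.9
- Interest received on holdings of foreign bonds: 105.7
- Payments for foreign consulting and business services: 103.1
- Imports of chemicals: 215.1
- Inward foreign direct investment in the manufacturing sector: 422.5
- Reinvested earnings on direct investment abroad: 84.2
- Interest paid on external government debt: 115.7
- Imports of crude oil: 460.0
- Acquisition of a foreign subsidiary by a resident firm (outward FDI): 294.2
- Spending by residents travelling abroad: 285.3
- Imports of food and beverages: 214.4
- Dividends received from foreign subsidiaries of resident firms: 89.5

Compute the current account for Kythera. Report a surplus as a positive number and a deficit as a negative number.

-357.6

Goods: -215.1 + 602.7 - 460.0 - 214.4 = -286.8
Services: -103.1 + 153.9 - 285.3 = -234.5
Primary income: 89.5 - 115.7 + 84.2 + 105.7 = 163.7
Current account = (-286.8) + (-234.5) + 163.7 = -357.6
(Excluded from the current account — financial account: borrowing by resident firms from foreign banks 334.8, new loans extended by domestic banks to foreign borrowers 260.6, inward foreign direct investment in the manufacturing sector 422.5, acquisition of a foreign subsidiary by a resident firm (outward FDI) 294.2.)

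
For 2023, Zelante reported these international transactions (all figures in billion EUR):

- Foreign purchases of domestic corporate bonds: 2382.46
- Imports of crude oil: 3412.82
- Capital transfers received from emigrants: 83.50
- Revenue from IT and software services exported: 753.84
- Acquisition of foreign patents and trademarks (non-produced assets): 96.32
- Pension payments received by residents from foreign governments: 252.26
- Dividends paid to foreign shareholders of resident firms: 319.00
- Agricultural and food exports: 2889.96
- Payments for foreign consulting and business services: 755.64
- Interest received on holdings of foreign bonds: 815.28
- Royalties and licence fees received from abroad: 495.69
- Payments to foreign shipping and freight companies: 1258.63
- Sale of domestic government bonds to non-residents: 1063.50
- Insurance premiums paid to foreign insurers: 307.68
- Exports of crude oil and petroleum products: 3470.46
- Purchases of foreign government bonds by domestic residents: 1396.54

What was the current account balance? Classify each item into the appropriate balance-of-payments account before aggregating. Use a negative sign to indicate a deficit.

2623.72

Goods: -3412.82 + 3470.46 + 2889.96 = 2947.60
Services: -307.68 + 753.84 - 1258.63 - 755.64 + 495.69 = -1072.42
Primary income: 815.28 - 319.00 = 496.28
Secondary income: 252.26
Current account = 2947.60 + (-1072.42) + 496.28 + 252.26 = 2623.72
(Excluded from the current account — financial account: foreign purchases of domestic corporate bonds 2382.46, sale of domestic government bonds to non-residents 1063.50, purchases of foreign government bonds by domestic residents 1396.54; capital account: capital transfers received from emigrants 83.50, acquisition of foreign patents and trademarks (non-produced assets) 96.32.)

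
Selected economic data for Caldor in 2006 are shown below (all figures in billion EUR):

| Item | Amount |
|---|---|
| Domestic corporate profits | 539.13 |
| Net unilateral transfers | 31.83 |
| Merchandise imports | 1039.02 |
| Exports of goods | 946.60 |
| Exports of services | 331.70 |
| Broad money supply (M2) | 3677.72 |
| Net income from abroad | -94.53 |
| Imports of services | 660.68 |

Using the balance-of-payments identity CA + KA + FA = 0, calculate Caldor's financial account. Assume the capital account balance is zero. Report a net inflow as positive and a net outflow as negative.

Goods balance = 946.60 - 1039.02 = -92.42
Services balance = 331.70 - 660.68 = -328.98
Trade balance (goods + services) = -92.42 + (-328.98) = -421.40
Net primary income = -94.53
Net secondary income = 31.83
Current account = -421.40 + (-94.53) + 31.83 = -484.10
Financial account = -(-484.10) = 484.10

484.10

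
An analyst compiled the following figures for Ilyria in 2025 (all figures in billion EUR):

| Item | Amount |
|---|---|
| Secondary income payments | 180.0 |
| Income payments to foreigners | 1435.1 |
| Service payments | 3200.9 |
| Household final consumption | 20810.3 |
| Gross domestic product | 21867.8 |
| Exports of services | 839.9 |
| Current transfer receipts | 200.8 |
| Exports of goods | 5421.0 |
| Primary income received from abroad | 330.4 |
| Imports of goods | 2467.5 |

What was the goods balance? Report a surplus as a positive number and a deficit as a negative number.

Goods balance = 5421.0 - 2467.5 = 2953.5

2953.5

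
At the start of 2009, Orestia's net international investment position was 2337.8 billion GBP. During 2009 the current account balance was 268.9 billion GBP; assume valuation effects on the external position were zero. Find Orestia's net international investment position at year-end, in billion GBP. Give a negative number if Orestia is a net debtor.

2606.7

With no valuation effects, change in NIIP = current account = 268.9
End-of-year NIIP = 2337.8 + 268.9 = 2606.7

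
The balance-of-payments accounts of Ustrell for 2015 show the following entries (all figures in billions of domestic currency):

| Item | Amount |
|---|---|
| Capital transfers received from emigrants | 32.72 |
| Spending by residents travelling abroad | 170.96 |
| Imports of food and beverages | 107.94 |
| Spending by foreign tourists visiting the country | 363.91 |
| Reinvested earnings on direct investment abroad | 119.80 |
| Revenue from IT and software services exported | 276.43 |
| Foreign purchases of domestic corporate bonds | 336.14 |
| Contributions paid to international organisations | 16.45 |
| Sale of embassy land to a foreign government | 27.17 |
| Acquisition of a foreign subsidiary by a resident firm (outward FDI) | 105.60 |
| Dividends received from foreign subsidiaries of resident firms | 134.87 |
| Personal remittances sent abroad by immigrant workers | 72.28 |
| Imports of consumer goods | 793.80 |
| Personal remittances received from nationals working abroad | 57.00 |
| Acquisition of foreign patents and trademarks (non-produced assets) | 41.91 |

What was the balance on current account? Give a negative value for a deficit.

Goods: -107.94 - 793.80 = -901.74
Services: -170.96 + 276.43 + 363.91 = 469.38
Primary income: 119.80 + 134.87 = 254.67
Secondary income: -72.28 - 16.45 + 57.00 = -31.73
Current account = (-901.74) + 469.38 + 254.67 + (-31.73) = -209.42
(Excluded from the current account — capital account: capital transfers received from emigrants 32.72, sale of embassy land to a foreign government 27.17, acquisition of foreign patents and trademarks (non-produced assets) 41.91; financial account: foreign purchases of domestic corporate bonds 336.14, acquisition of a foreign subsidiary by a resident firm (outward FDI) 105.60.)

-209.42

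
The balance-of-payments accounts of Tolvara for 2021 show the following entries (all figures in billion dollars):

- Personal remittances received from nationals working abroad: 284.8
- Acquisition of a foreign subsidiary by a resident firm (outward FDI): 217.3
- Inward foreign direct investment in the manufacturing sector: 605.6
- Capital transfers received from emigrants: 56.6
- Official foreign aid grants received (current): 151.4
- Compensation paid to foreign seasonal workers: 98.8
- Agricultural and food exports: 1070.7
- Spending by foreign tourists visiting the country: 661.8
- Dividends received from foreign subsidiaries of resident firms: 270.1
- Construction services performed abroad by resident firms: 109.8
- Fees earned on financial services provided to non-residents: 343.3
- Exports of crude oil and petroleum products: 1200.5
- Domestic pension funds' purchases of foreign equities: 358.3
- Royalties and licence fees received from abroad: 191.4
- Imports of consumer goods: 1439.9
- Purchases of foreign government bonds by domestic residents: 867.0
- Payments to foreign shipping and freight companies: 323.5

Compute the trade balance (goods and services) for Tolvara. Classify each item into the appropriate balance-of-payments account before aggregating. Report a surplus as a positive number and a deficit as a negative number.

Goods: 1070.7 - 1439.9 + 1200.5 = 831.3
Services: 661.8 + 343.3 + 191.4 - 323.5 + 109.8 = 982.8
Trade balance = 831.3 + 982.8 = 1814.1
(Excluded from the trade balance — secondary income: personal remittances received from nationals working abroad 284.8, official foreign aid grants received (current) 151.4; financial account: acquisition of a foreign subsidiary by a resident firm (outward FDI) 217.3, inward foreign direct investment in the manufacturing sector 605.6, domestic pension funds' purchases of foreign equities 358.3, purchases of foreign government bonds by domestic residents 867.0; capital account: capital transfers received from emigrants 56.6; primary income: compensation paid to foreign seasonal workers 98.8, dividends received from foreign subsidiaries of resident firms 270.1.)

1814.1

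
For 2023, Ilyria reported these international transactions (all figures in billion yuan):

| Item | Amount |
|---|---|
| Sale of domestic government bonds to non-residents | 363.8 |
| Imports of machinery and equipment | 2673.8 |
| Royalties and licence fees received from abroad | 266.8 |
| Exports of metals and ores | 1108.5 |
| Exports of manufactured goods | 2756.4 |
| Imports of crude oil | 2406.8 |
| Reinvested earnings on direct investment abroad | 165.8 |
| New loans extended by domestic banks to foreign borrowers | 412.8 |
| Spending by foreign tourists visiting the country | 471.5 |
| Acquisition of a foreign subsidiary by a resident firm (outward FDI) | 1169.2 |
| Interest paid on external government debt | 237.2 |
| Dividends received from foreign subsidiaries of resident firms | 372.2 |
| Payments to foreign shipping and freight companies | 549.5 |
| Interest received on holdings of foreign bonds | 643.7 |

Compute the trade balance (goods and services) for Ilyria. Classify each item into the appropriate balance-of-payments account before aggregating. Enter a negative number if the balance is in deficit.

-1026.9

Goods: -2406.8 + 1108.5 - 2673.8 + 2756.4 = -1215.7
Services: 471.5 + 266.8 - 549.5 = 188.8
Trade balance = -1215.7 + 188.8 = -1026.9
(Excluded from the trade balance — financial account: sale of domestic government bonds to non-residents 363.8, new loans extended by domestic banks to foreign borrowers 412.8, acquisition of a foreign subsidiary by a resident firm (outward FDI) 1169.2; primary income: reinvested earnings on direct investment abroad 165.8, interest paid on external government debt 237.2, dividends received from foreign subsidiaries of resident firms 372.2, interest received on holdings of foreign bonds 643.7.)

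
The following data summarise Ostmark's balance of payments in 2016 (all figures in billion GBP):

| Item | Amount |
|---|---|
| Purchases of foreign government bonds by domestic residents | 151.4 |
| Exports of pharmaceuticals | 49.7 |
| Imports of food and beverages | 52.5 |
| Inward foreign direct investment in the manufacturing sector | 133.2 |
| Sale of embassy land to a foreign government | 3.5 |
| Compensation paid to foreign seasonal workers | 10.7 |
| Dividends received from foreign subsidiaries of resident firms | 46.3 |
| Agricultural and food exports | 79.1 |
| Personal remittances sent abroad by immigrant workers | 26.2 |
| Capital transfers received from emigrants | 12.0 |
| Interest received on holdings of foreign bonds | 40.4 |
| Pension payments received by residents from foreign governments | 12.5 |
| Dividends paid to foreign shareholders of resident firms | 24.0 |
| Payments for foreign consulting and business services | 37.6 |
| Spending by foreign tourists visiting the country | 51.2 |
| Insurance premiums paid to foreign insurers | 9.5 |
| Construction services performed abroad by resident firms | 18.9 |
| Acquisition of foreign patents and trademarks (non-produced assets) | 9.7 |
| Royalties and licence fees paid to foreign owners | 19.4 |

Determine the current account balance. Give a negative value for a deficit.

118.2

Goods: -52.5 + 49.7 + 79.1 = 76.3
Services: -37.6 - 19.4 + 18.9 + 51.2 - 9.5 = 3.6
Primary income: 46.3 - 10.7 + 40.4 - 24.0 = 52.0
Secondary income: -26.2 + 12.5 = -13.7
Current account = 76.3 + 3.6 + 52.0 + (-13.7) = 118.2
(Excluded from the current account — financial account: purchases of foreign government bonds by domestic residents 151.4, inward foreign direct investment in the manufacturing sector 133.2; capital account: sale of embassy land to a foreign government 3.5, capital transfers received from emigrants 12.0, acquisition of foreign patents and trademarks (non-produced assets) 9.7.)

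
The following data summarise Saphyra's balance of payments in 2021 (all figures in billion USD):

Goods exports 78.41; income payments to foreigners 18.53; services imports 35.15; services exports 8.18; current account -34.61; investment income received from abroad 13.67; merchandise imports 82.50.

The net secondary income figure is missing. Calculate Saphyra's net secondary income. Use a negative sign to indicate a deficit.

Current account = goods balance + services balance + net primary income + net secondary income
Sum of the known components = -35.92
Net secondary income = CA - (known components) = -34.61 - (-35.92) = 1.31

1.31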